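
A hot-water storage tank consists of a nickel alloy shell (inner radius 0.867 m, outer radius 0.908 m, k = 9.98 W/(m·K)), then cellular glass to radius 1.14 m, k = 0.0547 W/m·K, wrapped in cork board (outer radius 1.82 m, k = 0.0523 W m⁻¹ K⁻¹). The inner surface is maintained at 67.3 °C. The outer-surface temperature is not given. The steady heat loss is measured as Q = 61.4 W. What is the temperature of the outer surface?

T_out = 16.6 °C

Series resistances:
  R_nickel alloy = (1/0.867 − 1/0.908)/(4πk) = 0.05208/(4π·9.98) = 4.153×10^-4 K/W
  R_cellular glass = (1/0.908 − 1/1.14)/(4πk) = 0.2241/(4π·0.0547) = 0.3261 K/W
  R_cork board = (1/1.14 − 1/1.82)/(4πk) = 0.3277/(4π·0.0523) = 0.4987 K/W
ΣR = 0.8252 K/W
ΔT = Q·ΣR = 61.4 × 0.8252 = 50.67 K
Heat flows outward, so T_out = T_in − ΔT = 67.3 − 50.67 = 16.6 °C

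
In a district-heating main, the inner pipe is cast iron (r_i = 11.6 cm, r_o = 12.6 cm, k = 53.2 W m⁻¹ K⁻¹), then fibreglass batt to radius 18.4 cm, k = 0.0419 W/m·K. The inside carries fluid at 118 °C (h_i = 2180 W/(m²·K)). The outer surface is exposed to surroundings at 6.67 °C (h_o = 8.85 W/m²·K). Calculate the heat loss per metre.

Treat each layer as a resistance in series:
  R'_conv,in = 1/(2πr h) = 1/(2π·0.116·2180) = 6.294×10^-4 m·K/W
  R'_cast iron = ln(0.126/0.116)/(2πk) = 0.08269/(2π·53.2) = 2.474×10^-4 m·K/W
  R'_fibreglass batt = ln(0.184/0.126)/(2πk) = 0.3787/(2π·0.0419) = 1.438 m·K/W
  R'_conv,out = 1/(2πr h) = 1/(2π·0.184·8.85) = 0.09774 m·K/W
ΣR = 6.294×10^-4 + 2.474×10^-4 + 1.438 + 0.09774 = 1.537 m·K/W
Q' = ΔT/ΣR = (118 °C − 6.67 °C)/1.537 = 72.4 W/m

Q' = 72.4 W/m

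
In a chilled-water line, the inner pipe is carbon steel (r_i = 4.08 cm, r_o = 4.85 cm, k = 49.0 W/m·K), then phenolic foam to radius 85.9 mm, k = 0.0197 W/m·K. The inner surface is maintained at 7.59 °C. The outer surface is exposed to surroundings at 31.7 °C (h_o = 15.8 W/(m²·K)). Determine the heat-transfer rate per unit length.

Q' = 5.09 W/m

Resistance network (inner→outer):
  R'_carbon steel = ln(0.0485/0.0408)/(2πk) = 0.1729/(2π·49.0) = 5.615×10^-4 m·K/W
  R'_phenolic foam = ln(0.0859/0.0485)/(2πk) = 0.5716/(2π·0.0197) = 4.618 m·K/W
  R'_conv,out = 1/(2πr h) = 1/(2π·0.0859·15.8) = 0.1173 m·K/W
ΣR = 5.615×10^-4 + 4.618 + 0.1173 = 4.736 m·K/W
Q' = ΔT/ΣR = (7.59 °C − 31.7 °C)/4.736 = -5.09 W/m
(Negative Q' ⇒ heat flows inward; heat gain = 5.09 W/m.)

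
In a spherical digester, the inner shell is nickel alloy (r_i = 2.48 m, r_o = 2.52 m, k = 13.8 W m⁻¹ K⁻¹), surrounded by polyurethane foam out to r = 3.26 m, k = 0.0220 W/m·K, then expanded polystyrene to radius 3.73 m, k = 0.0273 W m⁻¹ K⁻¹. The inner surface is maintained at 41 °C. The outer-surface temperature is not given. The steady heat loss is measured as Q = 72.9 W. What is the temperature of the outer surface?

Sum the resistances:
  R_nickel alloy = (1/2.48 − 1/2.52)/(4πk) = 0.006400/(4π·13.8) = 3.691×10^-5 K/W
  R_polyurethane foam = (1/2.52 − 1/3.26)/(4πk) = 0.09008/(4π·0.0220) = 0.3258 K/W
  R_expanded polystyrene = (1/3.26 − 1/3.73)/(4πk) = 0.03865/(4π·0.0273) = 0.1127 K/W
ΣR = 0.4385 K/W
ΔT = Q·ΣR = 72.9 × 0.4385 = 31.97 K
Heat flows outward, so T_out = T_in − ΔT = 41 − 31.97 = 9.03 °C

T_out = 9.03 °C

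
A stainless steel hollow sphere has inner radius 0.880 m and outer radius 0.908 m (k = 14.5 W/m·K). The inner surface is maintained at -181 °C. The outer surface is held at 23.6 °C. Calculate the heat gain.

Q = 4πk·ΔT/(1/r₁ − 1/r₂) = 4π × 14.5 × 204.6 / (1/0.880 − 1/0.908) = 1.06×10^6 W

Q = 1.06×10^6 W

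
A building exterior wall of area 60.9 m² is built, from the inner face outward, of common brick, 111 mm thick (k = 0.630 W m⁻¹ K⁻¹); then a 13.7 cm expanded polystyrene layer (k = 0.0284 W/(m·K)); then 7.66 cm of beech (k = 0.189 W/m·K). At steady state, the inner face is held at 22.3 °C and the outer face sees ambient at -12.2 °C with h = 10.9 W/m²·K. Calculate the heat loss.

Series thermal resistances, inner to outer:
  R_common brick = L/(kA) = 0.111/(0.630·60.9) = 0.002893 K/W
  R_expanded polystyrene = L/(kA) = 0.137/(0.0284·60.9) = 0.07921 K/W
  R_beech = L/(kA) = 0.0766/(0.189·60.9) = 0.006655 K/W
  R_conv,out = 1/(hA) = 1/(10.9·60.9) = 0.001506 K/W
ΣR = 0.002893 + 0.07921 + 0.006655 + 0.001506 = 0.09026 K/W
Q = ΔT/ΣR = (22.3 °C − -12.2 °C)/0.09026 = 382 W

Q = 382 W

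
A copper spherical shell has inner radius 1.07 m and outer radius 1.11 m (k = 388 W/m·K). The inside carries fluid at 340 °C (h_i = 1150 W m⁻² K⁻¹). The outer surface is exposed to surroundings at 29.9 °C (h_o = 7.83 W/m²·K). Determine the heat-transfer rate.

Q = 37300 W

Treat each layer as a resistance in series:
  R_conv,in = 1/(4πr²h) = 1/(4π·1.07²·1150) = 6.044×10^-5 K/W
  R_copper = (1/1.07 − 1/1.11)/(4πk) = 0.03368/(4π·388) = 6.907×10^-6 K/W
  R_conv,out = 1/(4πr²h) = 1/(4π·1.11²·7.83) = 0.008249 K/W
ΣR = 6.044×10^-5 + 6.907×10^-6 + 0.008249 = 0.008316 K/W
Q = ΔT/ΣR = (340 °C − 29.9 °C)/0.008316 = 37300 W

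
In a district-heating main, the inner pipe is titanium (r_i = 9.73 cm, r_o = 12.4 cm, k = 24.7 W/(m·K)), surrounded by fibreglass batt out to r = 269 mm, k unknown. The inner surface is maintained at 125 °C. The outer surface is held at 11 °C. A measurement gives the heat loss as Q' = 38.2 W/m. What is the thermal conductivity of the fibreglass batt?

ΣR = ΔT/Q' = |125 − 11|/38.2 = 2.984 m·K/W
Known resistances:
  R'_titanium = ln(0.124/0.0973)/(2πk) = 0.2425/(2π·24.7) = 0.001562 m·K/W
R_fibreglass batt = ΣR − ΣR_known = 2.984 − 0.001562 = 2.982 m·K/W
ln(r₂/r₁)/(2πk) = 2.982 ⇒ k = 0.7744/(2π·2.982) = 0.0413 W/m·K

k = 0.0413 W/m·K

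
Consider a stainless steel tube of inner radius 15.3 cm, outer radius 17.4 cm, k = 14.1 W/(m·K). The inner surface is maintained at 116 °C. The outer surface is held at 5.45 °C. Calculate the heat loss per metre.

Q' = 2πk·ΔT/ln(r₂/r₁) = 2π × 14.1 × 110.55 / ln(0.174/0.153) = 76100 W/m

Q' = 76.1 kW/m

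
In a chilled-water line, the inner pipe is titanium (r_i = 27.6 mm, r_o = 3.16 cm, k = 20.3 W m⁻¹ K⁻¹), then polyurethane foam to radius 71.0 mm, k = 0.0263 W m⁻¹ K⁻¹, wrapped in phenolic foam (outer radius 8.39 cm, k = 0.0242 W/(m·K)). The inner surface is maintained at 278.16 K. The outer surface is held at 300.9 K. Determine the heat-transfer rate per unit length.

Series thermal resistances, inner to outer:
  R'_titanium = ln(0.0316/0.0276)/(2πk) = 0.1353/(2π·20.3) = 0.001061 m·K/W
  R'_polyurethane foam = ln(0.0710/0.0316)/(2πk) = 0.8095/(2π·0.0263) = 4.899 m·K/W
  R'_phenolic foam = ln(0.0839/0.0710)/(2πk) = 0.1669/(2π·0.0242) = 1.098 m·K/W
ΣR = 0.001061 + 4.899 + 1.098 = 5.998 m·K/W
Q' = ΔT/ΣR = (278.16 K − 300.9 K)/5.998 = -3.79 W/m
(Negative Q' ⇒ heat flows inward; heat gain = 3.79 W/m.)

Q' = 3.79 W/m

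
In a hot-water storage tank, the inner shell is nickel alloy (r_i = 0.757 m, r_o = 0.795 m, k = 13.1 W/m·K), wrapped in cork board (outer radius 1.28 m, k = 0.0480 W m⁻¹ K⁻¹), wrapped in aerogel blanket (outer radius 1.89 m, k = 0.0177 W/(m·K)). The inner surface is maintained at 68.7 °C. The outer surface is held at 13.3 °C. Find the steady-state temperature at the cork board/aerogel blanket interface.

T = 45.9 °C

Resistance network (inner→outer):
  R_nickel alloy = (1/0.757 − 1/0.795)/(4πk) = 0.06314/(4π·13.1) = 3.836×10^-4 K/W
  R_cork board = (1/0.795 − 1/1.28)/(4πk) = 0.4766/(4π·0.0480) = 0.7902 K/W
  R_aerogel blanket = (1/1.28 − 1/1.89)/(4πk) = 0.2521/(4π·0.0177) = 1.134 K/W
ΣR = 3.836×10^-4 + 0.7902 + 1.134 = 1.925 K/W
Q = ΔT/ΣR = (68.7 °C − 13.3 °C)/1.925 = 28.78 W
From the inner boundary to the cork board/aerogel blanket interface, ΣR_partial = 0.7906 K/W.
T_interface = T_in − Q·ΣR_partial = 68.7 °C − (28.78)(0.7906) = 45.9 °C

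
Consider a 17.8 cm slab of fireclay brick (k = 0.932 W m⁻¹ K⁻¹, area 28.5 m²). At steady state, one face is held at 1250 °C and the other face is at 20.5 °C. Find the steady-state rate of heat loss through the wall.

Q = 183 kW

Q = kA·ΔT/L = 0.932 × 28.5 × |1250 °C − 20.5 °C| / 0.178 = 1.83×10^5 W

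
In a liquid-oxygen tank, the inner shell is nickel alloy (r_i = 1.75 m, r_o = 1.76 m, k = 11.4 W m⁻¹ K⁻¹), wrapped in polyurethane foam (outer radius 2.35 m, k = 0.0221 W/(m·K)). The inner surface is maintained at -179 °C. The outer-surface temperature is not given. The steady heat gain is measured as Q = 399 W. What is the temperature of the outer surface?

Sum the resistances:
  R_nickel alloy = (1/1.75 − 1/1.76)/(4πk) = 0.003247/(4π·11.4) = 2.266×10^-5 K/W
  R_polyurethane foam = (1/1.76 − 1/2.35)/(4πk) = 0.1426/(4π·0.0221) = 0.5137 K/W
ΣR = 0.5137 K/W
ΔT = Q·ΣR = 399 × 0.5137 = 205.0 K
Heat flows inward, so T_out = T_in + ΔT = -179 + 205.0 = 26.0 °C

T_out = 26.0 °C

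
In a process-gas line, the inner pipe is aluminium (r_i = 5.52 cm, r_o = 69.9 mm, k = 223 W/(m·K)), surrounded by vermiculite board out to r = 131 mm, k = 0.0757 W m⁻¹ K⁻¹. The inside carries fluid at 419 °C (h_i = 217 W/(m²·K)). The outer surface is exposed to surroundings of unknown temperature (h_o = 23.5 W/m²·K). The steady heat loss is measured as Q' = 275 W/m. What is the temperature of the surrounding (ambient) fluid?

T_out = 37.9 °C

Sum the resistances:
  R'_conv,in = 1/(2πr h) = 1/(2π·0.0552·217) = 0.01329 m·K/W
  R'_aluminium = ln(0.0699/0.0552)/(2πk) = 0.2361/(2π·223) = 1.685×10^-4 m·K/W
  R'_vermiculite board = ln(0.131/0.0699)/(2πk) = 0.6281/(2π·0.0757) = 1.321 m·K/W
  R'_conv,out = 1/(2πr h) = 1/(2π·0.131·23.5) = 0.05170 m·K/W
ΣR = 1.386 m·K/W
ΔT = Q'·ΣR = 275 × 1.386 = 381.1 K
Heat flows outward, so T_out = T_in − ΔT = 419 − 381.1 = 37.9 °C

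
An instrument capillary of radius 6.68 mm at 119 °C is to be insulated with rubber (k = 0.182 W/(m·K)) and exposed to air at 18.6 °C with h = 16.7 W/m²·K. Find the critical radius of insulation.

For a cylinder, r_cr = k_ins/h = 0.182/16.7 = 0.0109 m = 1.09 cm

r_cr = 1.09 cm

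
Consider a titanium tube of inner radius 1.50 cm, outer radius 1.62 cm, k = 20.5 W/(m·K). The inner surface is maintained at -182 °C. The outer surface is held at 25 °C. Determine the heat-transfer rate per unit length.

Q' = 3.46×10^5 W/m

Q' = 2πk·ΔT/ln(r₂/r₁) = 2π × 20.5 × 207 / ln(0.0162/0.0150) = 3.46×10^5 W/m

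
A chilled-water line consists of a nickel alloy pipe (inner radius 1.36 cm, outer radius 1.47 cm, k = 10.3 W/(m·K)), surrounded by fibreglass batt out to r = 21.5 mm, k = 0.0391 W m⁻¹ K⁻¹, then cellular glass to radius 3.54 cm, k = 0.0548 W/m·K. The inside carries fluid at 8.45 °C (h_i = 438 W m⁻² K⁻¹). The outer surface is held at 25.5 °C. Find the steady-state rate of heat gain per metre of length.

Treat each layer as a resistance in series:
  R'_conv,in = 1/(2πr h) = 1/(2π·0.0136·438) = 0.02672 m·K/W
  R'_nickel alloy = ln(0.0147/0.0136)/(2πk) = 0.07778/(2π·10.3) = 0.001202 m·K/W
  R'_fibreglass batt = ln(0.0215/0.0147)/(2πk) = 0.3802/(2π·0.0391) = 1.548 m·K/W
  R'_cellular glass = ln(0.0354/0.0215)/(2πk) = 0.4987/(2π·0.0548) = 1.448 m·K/W
ΣR = 0.02672 + 0.001202 + 1.548 + 1.448 = 3.024 m·K/W
Q' = ΔT/ΣR = (8.45 °C − 25.5 °C)/3.024 = -5.64 W/m
(Negative Q' ⇒ heat flows inward; heat gain = 5.64 W/m.)

Q' = 5.64 W/m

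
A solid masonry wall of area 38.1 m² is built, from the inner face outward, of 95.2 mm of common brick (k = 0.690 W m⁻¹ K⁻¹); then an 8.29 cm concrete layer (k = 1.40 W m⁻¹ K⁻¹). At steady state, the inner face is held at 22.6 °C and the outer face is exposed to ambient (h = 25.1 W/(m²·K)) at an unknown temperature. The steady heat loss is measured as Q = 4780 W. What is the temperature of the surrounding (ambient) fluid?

T_out = -7.14 °C

Sum the resistances:
  R_common brick = L/(kA) = 0.0952/(0.690·38.1) = 0.003621 K/W
  R_concrete = L/(kA) = 0.0829/(1.40·38.1) = 0.001554 K/W
  R_conv,out = 1/(hA) = 1/(25.1·38.1) = 0.001046 K/W
ΣR = 0.006221 K/W
ΔT = Q·ΣR = 4780 × 0.006221 = 29.74 K
Heat flows outward, so T_out = T_in − ΔT = 22.6 − 29.74 = -7.14 °C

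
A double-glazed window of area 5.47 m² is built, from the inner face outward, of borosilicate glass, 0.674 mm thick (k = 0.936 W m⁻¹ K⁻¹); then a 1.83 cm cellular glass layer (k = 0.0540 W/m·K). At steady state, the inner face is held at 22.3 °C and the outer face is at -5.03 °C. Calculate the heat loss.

Series thermal resistances, inner to outer:
  R_borosilicate glass = L/(kA) = 6.74×10^-4/(0.936·5.47) = 1.316×10^-4 K/W
  R_cellular glass = L/(kA) = 0.0183/(0.0540·5.47) = 0.06195 K/W
ΣR = 1.316×10^-4 + 0.06195 = 0.06208 K/W
Q = ΔT/ΣR = (22.3 °C − -5.03 °C)/0.06208 = 440 W

Q = 440 W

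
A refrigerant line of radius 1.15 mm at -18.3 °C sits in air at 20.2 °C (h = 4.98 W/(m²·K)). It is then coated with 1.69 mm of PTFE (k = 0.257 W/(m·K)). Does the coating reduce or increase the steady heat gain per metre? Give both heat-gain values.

increases: 1.39 → 3.26 W/m

Critical radius for a cylinder: r_cr = k/h = 0.0516 m = 5.16 cm.
Outer radius after coating: r₂ = 0.00115 + 0.00169 = 0.00284 m.
Since r₁ < r_cr and r₂ ≤ r_cr, the coating moves toward the maximum at r_cr — heat gain rises.
Bare: R = 1/(2πr₁h) = 27.79 m·K/W; Q = 38.5/27.79 = 1.39 W/m.
Coated: R = R_cond + R_conv = 11.81 m·K/W; Q = 38.5/11.81 = 3.26 W/m.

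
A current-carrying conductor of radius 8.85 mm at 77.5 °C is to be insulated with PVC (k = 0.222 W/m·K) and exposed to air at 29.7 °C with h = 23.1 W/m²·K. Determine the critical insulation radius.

For a cylinder, r_cr = k_ins/h = 0.222/23.1 = 0.00961 m = 0.961 cm

r_cr = 0.961 cm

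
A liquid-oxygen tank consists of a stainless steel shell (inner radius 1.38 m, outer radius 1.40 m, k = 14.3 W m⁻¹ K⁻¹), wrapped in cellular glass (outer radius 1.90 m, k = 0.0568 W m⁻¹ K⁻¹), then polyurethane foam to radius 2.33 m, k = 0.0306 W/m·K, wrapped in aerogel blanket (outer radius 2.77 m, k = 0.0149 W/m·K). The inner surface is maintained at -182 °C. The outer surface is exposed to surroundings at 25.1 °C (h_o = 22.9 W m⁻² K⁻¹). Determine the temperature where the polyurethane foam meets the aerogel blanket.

T = -60.6 °C

Series thermal resistances, inner to outer:
  R_stainless steel = (1/1.38 − 1/1.40)/(4πk) = 0.01035/(4π·14.3) = 5.761×10^-5 K/W
  R_cellular glass = (1/1.40 − 1/1.90)/(4πk) = 0.1880/(4π·0.0568) = 0.2633 K/W
  R_polyurethane foam = (1/1.90 − 1/2.33)/(4πk) = 0.09713/(4π·0.0306) = 0.2526 K/W
  R_aerogel blanket = (1/2.33 − 1/2.77)/(4πk) = 0.06817/(4π·0.0149) = 0.3641 K/W
  R_conv,out = 1/(4πr²h) = 1/(4π·2.77²·22.9) = 4.529×10^-4 K/W
ΣR = 5.761×10^-5 + 0.2633 + 0.2526 + 0.3641 + 4.529×10^-4 = 0.8805 K/W
Q = ΔT/ΣR = (-182 °C − 25.1 °C)/0.8805 = -235.2 W
From the inner boundary to the polyurethane foam/aerogel blanket interface, ΣR_partial = 0.5160 K/W.
T_interface = T_in − Q·ΣR_partial = -182 °C − (-235.2)(0.5160) = -60.6 °C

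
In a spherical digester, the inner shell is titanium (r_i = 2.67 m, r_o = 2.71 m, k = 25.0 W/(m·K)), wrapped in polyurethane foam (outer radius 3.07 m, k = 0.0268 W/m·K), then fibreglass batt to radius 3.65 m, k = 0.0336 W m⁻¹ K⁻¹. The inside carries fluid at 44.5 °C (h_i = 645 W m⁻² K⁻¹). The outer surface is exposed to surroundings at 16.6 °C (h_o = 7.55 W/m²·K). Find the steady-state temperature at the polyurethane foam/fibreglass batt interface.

T = 30.3 °C

Resistance network (inner→outer):
  R_conv,in = 1/(4πr²h) = 1/(4π·2.67²·645) = 1.731×10^-5 K/W
  R_titanium = (1/2.67 − 1/2.71)/(4πk) = 0.005528/(4π·25.0) = 1.760×10^-5 K/W
  R_polyurethane foam = (1/2.71 − 1/3.07)/(4πk) = 0.04327/(4π·0.0268) = 0.1285 K/W
  R_fibreglass batt = (1/3.07 − 1/3.65)/(4πk) = 0.05176/(4π·0.0336) = 0.1226 K/W
  R_conv,out = 1/(4πr²h) = 1/(4π·3.65²·7.55) = 7.911×10^-4 K/W
ΣR = 1.731×10^-5 + 1.760×10^-5 + 0.1285 + 0.1226 + 7.911×10^-4 = 0.2519 K/W
Q = ΔT/ΣR = (44.5 °C − 16.6 °C)/0.2519 = 110.8 W
From the inner boundary to the polyurethane foam/fibreglass batt interface, ΣR_partial = 0.1285 K/W.
T_interface = T_in − Q·ΣR_partial = 44.5 °C − (110.8)(0.1285) = 30.3 °C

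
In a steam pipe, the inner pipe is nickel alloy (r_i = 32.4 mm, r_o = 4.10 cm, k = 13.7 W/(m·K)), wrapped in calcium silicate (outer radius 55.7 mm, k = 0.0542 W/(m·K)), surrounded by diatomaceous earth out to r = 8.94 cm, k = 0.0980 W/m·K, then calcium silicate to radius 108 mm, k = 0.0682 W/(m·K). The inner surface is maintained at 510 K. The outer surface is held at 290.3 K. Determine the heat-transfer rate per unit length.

Q' = 104 W/m

Resistance network (inner→outer):
  R'_nickel alloy = ln(0.0410/0.0324)/(2πk) = 0.2354/(2π·13.7) = 0.002735 m·K/W
  R'_calcium silicate = ln(0.0557/0.0410)/(2πk) = 0.3064/(2π·0.0542) = 0.8997 m·K/W
  R'_diatomaceous earth = ln(0.0894/0.0557)/(2πk) = 0.4731/(2π·0.0980) = 0.7684 m·K/W
  R'_calcium silicate = ln(0.108/0.0894)/(2πk) = 0.1890/(2π·0.0682) = 0.4411 m·K/W
ΣR = 0.002735 + 0.8997 + 0.7684 + 0.4411 = 2.112 m·K/W
Q' = ΔT/ΣR = (510 K − 290.3 K)/2.112 = 104 W/m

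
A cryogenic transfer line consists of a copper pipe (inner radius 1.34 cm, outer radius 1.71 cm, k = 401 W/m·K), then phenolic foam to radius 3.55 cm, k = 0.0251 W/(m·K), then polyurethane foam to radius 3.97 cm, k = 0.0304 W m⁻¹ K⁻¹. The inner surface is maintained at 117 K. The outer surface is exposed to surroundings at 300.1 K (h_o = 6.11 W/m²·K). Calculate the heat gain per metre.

Resistance network (inner→outer):
  R'_copper = ln(0.0171/0.0134)/(2πk) = 0.2438/(2π·401) = 9.677×10^-5 m·K/W
  R'_phenolic foam = ln(0.0355/0.0171)/(2πk) = 0.7305/(2π·0.0251) = 4.632 m·K/W
  R'_polyurethane foam = ln(0.0397/0.0355)/(2πk) = 0.1118/(2π·0.0304) = 0.5854 m·K/W
  R'_conv,out = 1/(2πr h) = 1/(2π·0.0397·6.11) = 0.6561 m·K/W
ΣR = 9.677×10^-5 + 4.632 + 0.5854 + 0.6561 = 5.874 m·K/W
Q' = ΔT/ΣR = (117 K − 300.1 K)/5.874 = -31.2 W/m
(Negative Q' ⇒ heat flows inward; heat gain = 31.2 W/m.)

Q' = 31.2 W/m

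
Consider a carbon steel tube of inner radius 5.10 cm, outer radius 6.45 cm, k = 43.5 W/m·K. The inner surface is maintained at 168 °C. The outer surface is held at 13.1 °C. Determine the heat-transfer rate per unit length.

Q' = 1.80×10^5 W/m

Q' = 2πk·ΔT/ln(r₂/r₁) = 2π × 43.5 × 154.9 / ln(0.0645/0.0510) = 1.80×10^5 W/m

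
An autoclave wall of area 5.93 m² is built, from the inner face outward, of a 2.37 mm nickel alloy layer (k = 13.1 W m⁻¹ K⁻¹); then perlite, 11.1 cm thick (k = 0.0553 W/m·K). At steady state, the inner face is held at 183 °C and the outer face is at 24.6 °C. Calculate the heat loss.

Resistance network (inner→outer):
  R_nickel alloy = L/(kA) = 0.00237/(13.1·5.93) = 3.051×10^-5 K/W
  R_perlite = L/(kA) = 0.111/(0.0553·5.93) = 0.3385 K/W
ΣR = 3.051×10^-5 + 0.3385 = 0.3385 K/W
Q = ΔT/ΣR = (183 °C − 24.6 °C)/0.3385 = 468 W

Q = 468 W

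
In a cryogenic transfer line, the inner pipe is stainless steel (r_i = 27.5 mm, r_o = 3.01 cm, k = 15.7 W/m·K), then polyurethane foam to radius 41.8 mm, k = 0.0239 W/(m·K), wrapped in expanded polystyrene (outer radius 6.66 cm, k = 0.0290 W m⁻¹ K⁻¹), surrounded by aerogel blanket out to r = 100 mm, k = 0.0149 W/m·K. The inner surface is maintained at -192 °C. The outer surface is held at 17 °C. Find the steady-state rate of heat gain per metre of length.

Q' = 23.0 W/m

Resistance network (inner→outer):
  R'_stainless steel = ln(0.0301/0.0275)/(2πk) = 0.09034/(2π·15.7) = 9.158×10^-4 m·K/W
  R'_polyurethane foam = ln(0.0418/0.0301)/(2πk) = 0.3284/(2π·0.0239) = 2.187 m·K/W
  R'_expanded polystyrene = ln(0.0666/0.0418)/(2πk) = 0.4658/(2π·0.0290) = 2.556 m·K/W
  R'_aerogel blanket = ln(0.100/0.0666)/(2πk) = 0.4065/(2π·0.0149) = 4.342 m·K/W
ΣR = 9.158×10^-4 + 2.187 + 2.556 + 4.342 = 9.086 m·K/W
Q' = ΔT/ΣR = (-192 °C − 17 °C)/9.086 = -23.0 W/m
(Negative Q' ⇒ heat flows inward; heat gain = 23.0 W/m.)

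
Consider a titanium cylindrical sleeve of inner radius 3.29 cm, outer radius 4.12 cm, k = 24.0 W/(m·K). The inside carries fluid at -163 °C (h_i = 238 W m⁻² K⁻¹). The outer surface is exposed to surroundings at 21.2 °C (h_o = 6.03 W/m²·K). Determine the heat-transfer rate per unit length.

Q' = 278 W/m

Treat each layer as a resistance in series:
  R'_conv,in = 1/(2πr h) = 1/(2π·0.0329·238) = 0.02033 m·K/W
  R'_titanium = ln(0.0412/0.0329)/(2πk) = 0.2250/(2π·24.0) = 0.001492 m·K/W
  R'_conv,out = 1/(2πr h) = 1/(2π·0.0412·6.03) = 0.6406 m·K/W
ΣR = 0.02033 + 0.001492 + 0.6406 = 0.6624 m·K/W
Q' = ΔT/ΣR = (-163 °C − 21.2 °C)/0.6624 = -278 W/m
(Negative Q' ⇒ heat flows inward; heat gain = 278 W/m.)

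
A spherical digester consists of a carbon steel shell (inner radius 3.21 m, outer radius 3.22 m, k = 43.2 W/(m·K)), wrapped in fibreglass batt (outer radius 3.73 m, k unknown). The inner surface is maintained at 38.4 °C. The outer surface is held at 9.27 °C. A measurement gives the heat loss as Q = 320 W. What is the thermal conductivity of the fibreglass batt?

ΣR = ΔT/Q = |38.4 − 9.27|/320 = 0.09103 K/W
Known resistances:
  R_carbon steel = (1/3.21 − 1/3.22)/(4πk) = 9.675×10^-4/(4π·43.2) = 1.782×10^-6 K/W
R_fibreglass batt = ΣR − ΣR_known = 0.09103 − 1.782×10^-6 = 0.09103 K/W
(1/r₁−1/r₂)/(4πk) = 0.09103 ⇒ k = 0.04246/(4π·0.09103) = 0.0371 W/m·K

k = 0.0371 W/m·K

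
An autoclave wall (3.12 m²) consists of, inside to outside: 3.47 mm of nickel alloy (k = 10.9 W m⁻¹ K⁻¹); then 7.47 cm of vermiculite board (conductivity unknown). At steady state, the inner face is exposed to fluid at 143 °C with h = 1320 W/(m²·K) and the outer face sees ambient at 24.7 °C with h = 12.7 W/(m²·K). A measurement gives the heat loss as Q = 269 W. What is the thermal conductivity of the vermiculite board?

ΣR = ΔT/Q = |143 − 24.7|/269 = 0.4398 K/W
Known resistances:
  R_conv,in = 1/(hA) = 1/(1320·3.12) = 2.428×10^-4 K/W
  R_nickel alloy = L/(kA) = 0.00347/(10.9·3.12) = 1.020×10^-4 K/W
  R_conv,out = 1/(hA) = 1/(12.7·3.12) = 0.02524 K/W
R_vermiculite board = ΣR − ΣR_known = 0.4398 − 0.02558 = 0.4142 K/W
L/(kA) = 0.4142 ⇒ k = 0.0747/(0.4142·3.12) = 0.0578 W/m·K

k = 0.0578 W/m·K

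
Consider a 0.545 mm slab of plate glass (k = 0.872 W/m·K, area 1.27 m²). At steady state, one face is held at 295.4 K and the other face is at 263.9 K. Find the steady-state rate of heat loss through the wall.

Q = kA·ΔT/L = 0.872 × 1.27 × |295.4 K − 263.9 K| / 5.45×10^-4 = 64000 W

Q = 64.0 kW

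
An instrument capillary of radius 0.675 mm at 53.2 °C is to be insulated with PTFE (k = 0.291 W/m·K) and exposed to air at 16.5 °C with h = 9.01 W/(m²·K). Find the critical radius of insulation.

For a cylinder, r_cr = k_ins/h = 0.291/9.01 = 0.0323 m = 3.23 cm

r_cr = 3.23 cm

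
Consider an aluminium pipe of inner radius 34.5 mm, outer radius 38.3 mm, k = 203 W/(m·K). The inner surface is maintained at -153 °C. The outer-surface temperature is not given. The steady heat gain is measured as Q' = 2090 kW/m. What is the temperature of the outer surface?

Series resistances:
  R'_aluminium = ln(0.0383/0.0345)/(2πk) = 0.1045/(2π·203) = 8.192×10^-5 m·K/W
ΣR = 8.192×10^-5 m·K/W
ΔT = Q'·ΣR = 2.09×10^6 × 8.192×10^-5 = 171.2 K
Heat flows inward, so T_out = T_in + ΔT = -153 + 171.2 = 18.2 °C

T_out = 18.2 °C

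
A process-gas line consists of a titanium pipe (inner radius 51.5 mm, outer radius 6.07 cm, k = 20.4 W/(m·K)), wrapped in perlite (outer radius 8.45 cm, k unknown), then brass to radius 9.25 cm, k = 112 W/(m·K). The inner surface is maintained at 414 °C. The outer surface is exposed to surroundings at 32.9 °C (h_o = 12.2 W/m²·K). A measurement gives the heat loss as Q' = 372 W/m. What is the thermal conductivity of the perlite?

k = 0.0597 W/m·K

ΣR = ΔT/Q' = |414 − 32.9|/372 = 1.024 m·K/W
Known resistances:
  R'_titanium = ln(0.0607/0.0515)/(2πk) = 0.1644/(2π·20.4) = 0.001282 m·K/W
  R'_brass = ln(0.0925/0.0845)/(2πk) = 0.09046/(2π·112) = 1.285×10^-4 m·K/W
  R'_conv,out = 1/(2πr h) = 1/(2π·0.0925·12.2) = 0.1410 m·K/W
R_perlite = ΣR − ΣR_known = 1.024 − 0.1424 = 0.8816 m·K/W
ln(r₂/r₁)/(2πk) = 0.8816 ⇒ k = 0.3308/(2π·0.8816) = 0.0597 W/m·K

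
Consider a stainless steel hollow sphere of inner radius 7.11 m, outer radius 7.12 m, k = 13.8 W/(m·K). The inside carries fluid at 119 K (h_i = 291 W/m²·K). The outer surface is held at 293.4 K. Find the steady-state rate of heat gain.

Q = 2.66×10^7 W

Series thermal resistances, inner to outer:
  R_conv,in = 1/(4πr²h) = 1/(4π·7.11²·291) = 5.410×10^-6 K/W
  R_stainless steel = (1/7.11 − 1/7.12)/(4πk) = 1.975×10^-4/(4π·13.8) = 1.139×10^-6 K/W
ΣR = 5.410×10^-6 + 1.139×10^-6 = 6.549×10^-6 K/W
Q = ΔT/ΣR = (119 K − 293.4 K)/6.549×10^-6 = -2.66×10^7 W
(Negative Q ⇒ heat flows inward; heat gain = 2.66×10^7 W.)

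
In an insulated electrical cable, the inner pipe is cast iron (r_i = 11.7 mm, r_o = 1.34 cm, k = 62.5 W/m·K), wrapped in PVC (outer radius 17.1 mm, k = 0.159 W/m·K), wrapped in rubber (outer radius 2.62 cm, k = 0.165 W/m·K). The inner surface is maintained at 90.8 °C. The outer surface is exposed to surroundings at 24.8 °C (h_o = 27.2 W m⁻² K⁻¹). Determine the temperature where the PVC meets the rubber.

Resistance network (inner→outer):
  R'_cast iron = ln(0.0134/0.0117)/(2πk) = 0.1357/(2π·62.5) = 3.455×10^-4 m·K/W
  R'_PVC = ln(0.0171/0.0134)/(2πk) = 0.2438/(2π·0.159) = 0.2441 m·K/W
  R'_rubber = ln(0.0262/0.0171)/(2πk) = 0.4267/(2π·0.165) = 0.4116 m·K/W
  R'_conv,out = 1/(2πr h) = 1/(2π·0.0262·27.2) = 0.2233 m·K/W
ΣR = 3.455×10^-4 + 0.2441 + 0.4116 + 0.2233 = 0.8793 m·K/W
Q' = ΔT/ΣR = (90.8 °C − 24.8 °C)/0.8793 = 75.06 W/m
From the inner boundary to the PVC/rubber interface, ΣR_partial = 0.2444 m·K/W.
T_interface = T_in − Q'·ΣR_partial = 90.8 °C − (75.06)(0.2444) = 72.5 °C

T = 72.5 °C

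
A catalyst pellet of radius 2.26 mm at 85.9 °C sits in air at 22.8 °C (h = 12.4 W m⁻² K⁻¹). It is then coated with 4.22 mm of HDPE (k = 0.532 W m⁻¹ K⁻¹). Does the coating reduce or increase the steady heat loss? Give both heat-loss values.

Critical radius for a sphere: r_cr = 2k/h = 0.0858 m = 8.58 cm.
Outer radius after coating: r₂ = 0.00226 + 0.00422 = 0.00648 m.
Since r₁ < r_cr and r₂ ≤ r_cr, the coating moves toward the maximum at r_cr — heat loss rises.
Bare: R = 1/(4πr₁²h) = 1256 K/W; Q = 63.1/1256 = 0.0502 W.
Coated: R = R_cond + R_conv = 195.9 K/W; Q = 63.1/195.9 = 0.322 W.

increases: 0.0502 → 0.322 W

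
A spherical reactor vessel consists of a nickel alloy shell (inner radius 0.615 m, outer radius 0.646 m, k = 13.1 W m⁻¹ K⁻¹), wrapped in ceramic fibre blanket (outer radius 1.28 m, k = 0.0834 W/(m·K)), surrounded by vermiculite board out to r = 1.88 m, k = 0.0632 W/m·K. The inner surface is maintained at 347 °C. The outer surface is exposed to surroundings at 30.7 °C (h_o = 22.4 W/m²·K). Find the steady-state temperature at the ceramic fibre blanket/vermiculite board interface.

Series thermal resistances, inner to outer:
  R_nickel alloy = (1/0.615 − 1/0.646)/(4πk) = 0.07803/(4π·13.1) = 4.740×10^-4 K/W
  R_ceramic fibre blanket = (1/0.646 − 1/1.28)/(4πk) = 0.7667/(4π·0.0834) = 0.7316 K/W
  R_vermiculite board = (1/1.28 − 1/1.88)/(4πk) = 0.2493/(4π·0.0632) = 0.3139 K/W
  R_conv,out = 1/(4πr²h) = 1/(4π·1.88²·22.4) = 0.001005 K/W
ΣR = 4.740×10^-4 + 0.7316 + 0.3139 + 0.001005 = 1.047 K/W
Q = ΔT/ΣR = (347 °C − 30.7 °C)/1.047 = 302.1 W
From the inner boundary to the ceramic fibre blanket/vermiculite board interface, ΣR_partial = 0.7321 K/W.
T_interface = T_in − Q·ΣR_partial = 347 °C − (302.1)(0.7321) = 126 °C

T = 126 °C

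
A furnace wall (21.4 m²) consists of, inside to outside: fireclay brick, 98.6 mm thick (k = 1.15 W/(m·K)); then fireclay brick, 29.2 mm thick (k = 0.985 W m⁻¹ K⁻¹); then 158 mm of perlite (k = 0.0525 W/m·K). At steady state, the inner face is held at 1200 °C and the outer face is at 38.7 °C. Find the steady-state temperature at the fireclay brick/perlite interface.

T = 1157 °C

Series thermal resistances, inner to outer:
  R_fireclay brick = L/(kA) = 0.0986/(1.15·21.4) = 0.004007 K/W
  R_fireclay brick = L/(kA) = 0.0292/(0.985·21.4) = 0.001385 K/W
  R_perlite = L/(kA) = 0.158/(0.0525·21.4) = 0.1406 K/W
ΣR = 0.004007 + 0.001385 + 0.1406 = 0.1460 K/W
Q = ΔT/ΣR = (1200 °C − 38.7 °C)/0.1460 = 7954 W
From the inner boundary to the fireclay brick/perlite interface, ΣR_partial = 0.005392 K/W.
T_interface = T_in − Q·ΣR_partial = 1200 °C − (7954)(0.005392) = 1157 °C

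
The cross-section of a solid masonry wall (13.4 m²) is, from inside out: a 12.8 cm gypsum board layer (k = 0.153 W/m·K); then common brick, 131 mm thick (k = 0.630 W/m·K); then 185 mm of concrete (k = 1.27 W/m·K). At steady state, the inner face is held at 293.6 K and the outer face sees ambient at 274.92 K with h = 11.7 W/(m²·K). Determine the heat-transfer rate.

Q = 196 W

Resistance network (inner→outer):
  R_gypsum board = L/(kA) = 0.128/(0.153·13.4) = 0.06243 K/W
  R_common brick = L/(kA) = 0.131/(0.630·13.4) = 0.01552 K/W
  R_concrete = L/(kA) = 0.185/(1.27·13.4) = 0.01087 K/W
  R_conv,out = 1/(hA) = 1/(11.7·13.4) = 0.006378 K/W
ΣR = 0.06243 + 0.01552 + 0.01087 + 0.006378 = 0.09520 K/W
Q = ΔT/ΣR = (293.6 K − 274.92 K)/0.09520 = 196 W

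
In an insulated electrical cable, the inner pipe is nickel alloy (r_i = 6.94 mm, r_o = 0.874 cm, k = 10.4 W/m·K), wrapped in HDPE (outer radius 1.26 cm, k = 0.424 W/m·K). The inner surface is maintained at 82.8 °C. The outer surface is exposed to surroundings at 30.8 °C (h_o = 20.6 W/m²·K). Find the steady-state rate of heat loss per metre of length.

Q' = 69.0 W/m

Treat each layer as a resistance in series:
  R'_nickel alloy = ln(0.00874/0.00694)/(2πk) = 0.2306/(2π·10.4) = 0.003529 m·K/W
  R'_HDPE = ln(0.0126/0.00874)/(2πk) = 0.3658/(2π·0.424) = 0.1373 m·K/W
  R'_conv,out = 1/(2πr h) = 1/(2π·0.0126·20.6) = 0.6132 m·K/W
ΣR = 0.003529 + 0.1373 + 0.6132 = 0.7540 m·K/W
Q' = ΔT/ΣR = (82.8 °C − 30.8 °C)/0.7540 = 69.0 W/m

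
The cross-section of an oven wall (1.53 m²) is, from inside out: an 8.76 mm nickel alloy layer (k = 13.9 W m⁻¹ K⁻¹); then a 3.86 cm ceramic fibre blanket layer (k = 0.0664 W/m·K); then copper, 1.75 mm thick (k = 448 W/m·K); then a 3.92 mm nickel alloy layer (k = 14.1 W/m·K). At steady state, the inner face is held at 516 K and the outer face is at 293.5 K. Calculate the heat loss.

Treat each layer as a resistance in series:
  R_nickel alloy = L/(kA) = 0.00876/(13.9·1.53) = 4.119×10^-4 K/W
  R_ceramic fibre blanket = L/(kA) = 0.0386/(0.0664·1.53) = 0.3800 K/W
  R_copper = L/(kA) = 0.00175/(448·1.53) = 2.553×10^-6 K/W
  R_nickel alloy = L/(kA) = 0.00392/(14.1·1.53) = 1.817×10^-4 K/W
ΣR = 4.119×10^-4 + 0.3800 + 2.553×10^-6 + 1.817×10^-4 = 0.3806 K/W
Q = ΔT/ΣR = (516 K − 293.5 K)/0.3806 = 585 W

Q = 585 W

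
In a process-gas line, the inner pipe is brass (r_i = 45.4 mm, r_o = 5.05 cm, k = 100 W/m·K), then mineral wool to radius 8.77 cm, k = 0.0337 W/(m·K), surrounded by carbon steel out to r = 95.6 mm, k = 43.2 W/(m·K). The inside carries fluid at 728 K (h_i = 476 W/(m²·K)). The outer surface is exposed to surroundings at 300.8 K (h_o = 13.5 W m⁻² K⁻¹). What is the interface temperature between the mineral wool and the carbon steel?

T = 320.1 K

Series thermal resistances, inner to outer:
  R'_conv,in = 1/(2πr h) = 1/(2π·0.0454·476) = 0.007365 m·K/W
  R'_brass = ln(0.0505/0.0454)/(2πk) = 0.1065/(2π·100) = 1.694×10^-4 m·K/W
  R'_mineral wool = ln(0.0877/0.0505)/(2πk) = 0.5519/(2π·0.0337) = 2.607 m·K/W
  R'_carbon steel = ln(0.0956/0.0877)/(2πk) = 0.08625/(2π·43.2) = 3.178×10^-4 m·K/W
  R'_conv,out = 1/(2πr h) = 1/(2π·0.0956·13.5) = 0.1233 m·K/W
ΣR = 0.007365 + 1.694×10^-4 + 2.607 + 3.178×10^-4 + 0.1233 = 2.738 m·K/W
Q' = ΔT/ΣR = (728 K − 300.8 K)/2.738 = 156.0 W/m
From the inner boundary to the mineral wool/carbon steel interface, ΣR_partial = 2.615 m·K/W.
T_interface = T_in − Q'·ΣR_partial = 728 K − (156.0)(2.615) = 320.1 K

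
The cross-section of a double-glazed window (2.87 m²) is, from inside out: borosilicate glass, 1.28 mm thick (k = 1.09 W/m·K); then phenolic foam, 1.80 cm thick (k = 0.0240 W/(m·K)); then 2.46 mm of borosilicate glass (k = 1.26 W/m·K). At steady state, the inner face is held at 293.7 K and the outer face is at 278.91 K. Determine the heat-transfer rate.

Resistance network (inner→outer):
  R_borosilicate glass = L/(kA) = 0.00128/(1.09·2.87) = 4.092×10^-4 K/W
  R_phenolic foam = L/(kA) = 0.0180/(0.0240·2.87) = 0.2613 K/W
  R_borosilicate glass = L/(kA) = 0.00246/(1.26·2.87) = 6.803×10^-4 K/W
ΣR = 4.092×10^-4 + 0.2613 + 6.803×10^-4 = 0.2624 K/W
Q = ΔT/ΣR = (293.7 K − 278.91 K)/0.2624 = 56.4 W

Q = 56.4 W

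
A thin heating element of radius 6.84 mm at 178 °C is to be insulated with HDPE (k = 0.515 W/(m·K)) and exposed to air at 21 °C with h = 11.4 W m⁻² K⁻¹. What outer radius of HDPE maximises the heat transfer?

r_cr = 4.52 cm

For a cylinder, r_cr = k_ins/h = 0.515/11.4 = 0.0452 m = 4.52 cm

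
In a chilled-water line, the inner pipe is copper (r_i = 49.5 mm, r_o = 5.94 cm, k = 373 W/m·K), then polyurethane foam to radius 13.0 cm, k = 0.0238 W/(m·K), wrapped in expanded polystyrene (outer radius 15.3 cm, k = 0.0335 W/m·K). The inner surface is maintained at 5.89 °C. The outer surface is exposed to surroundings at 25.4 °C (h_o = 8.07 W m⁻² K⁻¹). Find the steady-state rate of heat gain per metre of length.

Q' = 3.18 W/m

Resistance network (inner→outer):
  R'_copper = ln(0.0594/0.0495)/(2πk) = 0.1823/(2π·373) = 7.779×10^-5 m·K/W
  R'_polyurethane foam = ln(0.130/0.0594)/(2πk) = 0.7832/(2π·0.0238) = 5.238 m·K/W
  R'_expanded polystyrene = ln(0.153/0.130)/(2πk) = 0.1629/(2π·0.0335) = 0.7739 m·K/W
  R'_conv,out = 1/(2πr h) = 1/(2π·0.153·8.07) = 0.1289 m·K/W
ΣR = 7.779×10^-5 + 5.238 + 0.7739 + 0.1289 = 6.141 m·K/W
Q' = ΔT/ΣR = (5.89 °C − 25.4 °C)/6.141 = -3.18 W/m
(Negative Q' ⇒ heat flows inward; heat gain = 3.18 W/m.)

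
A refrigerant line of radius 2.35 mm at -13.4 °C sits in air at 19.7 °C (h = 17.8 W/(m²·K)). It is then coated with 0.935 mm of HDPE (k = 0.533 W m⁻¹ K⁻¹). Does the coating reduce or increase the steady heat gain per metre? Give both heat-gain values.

Critical radius for a cylinder: r_cr = k/h = 0.0299 m = 2.99 cm.
Outer radius after coating: r₂ = 0.00235 + 9.35×10^-4 = 0.003285 m.
Since r₁ < r_cr and r₂ ≤ r_cr, the coating moves toward the maximum at r_cr — heat gain rises.
Bare: R = 1/(2πr₁h) = 3.805 m·K/W; Q = 33.1/3.805 = 8.70 W/m.
Coated: R = R_cond + R_conv = 2.822 m·K/W; Q = 33.1/2.822 = 11.7 W/m.

increases: 8.70 → 11.7 W/m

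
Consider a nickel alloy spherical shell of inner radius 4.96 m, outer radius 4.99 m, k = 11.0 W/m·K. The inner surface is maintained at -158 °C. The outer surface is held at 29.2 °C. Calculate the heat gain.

Q = 4πk·ΔT/(1/r₁ − 1/r₂) = 4π × 11.0 × 187.2 / (1/4.96 − 1/4.99) = 2.13×10^7 W

Q = 2.13×10^7 W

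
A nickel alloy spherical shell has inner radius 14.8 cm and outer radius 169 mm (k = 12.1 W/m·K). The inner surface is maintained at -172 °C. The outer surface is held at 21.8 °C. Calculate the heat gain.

Q = 35100 W

Q = 4πk·ΔT/(1/r₁ − 1/r₂) = 4π × 12.1 × 193.8 / (1/0.148 − 1/0.169) = 35100 W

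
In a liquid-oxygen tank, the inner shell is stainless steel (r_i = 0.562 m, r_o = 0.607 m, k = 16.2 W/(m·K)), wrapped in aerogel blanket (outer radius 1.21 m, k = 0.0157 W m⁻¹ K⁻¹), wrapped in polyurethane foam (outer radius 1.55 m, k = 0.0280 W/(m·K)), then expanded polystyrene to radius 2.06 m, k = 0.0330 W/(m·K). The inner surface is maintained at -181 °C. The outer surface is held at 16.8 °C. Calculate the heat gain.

Q = 39.1 W

Series thermal resistances, inner to outer:
  R_stainless steel = (1/0.562 − 1/0.607)/(4πk) = 0.1319/(4π·16.2) = 6.480×10^-4 K/W
  R_aerogel blanket = (1/0.607 − 1/1.21)/(4πk) = 0.8210/(4π·0.0157) = 4.161 K/W
  R_polyurethane foam = (1/1.21 − 1/1.55)/(4πk) = 0.1813/(4π·0.0280) = 0.5152 K/W
  R_expanded polystyrene = (1/1.55 − 1/2.06)/(4πk) = 0.1597/(4π·0.0330) = 0.3852 K/W
ΣR = 6.480×10^-4 + 4.161 + 0.5152 + 0.3852 = 5.062 K/W
Q = ΔT/ΣR = (-181 °C − 16.8 °C)/5.062 = -39.1 W
(Negative Q ⇒ heat flows inward; heat gain = 39.1 W.)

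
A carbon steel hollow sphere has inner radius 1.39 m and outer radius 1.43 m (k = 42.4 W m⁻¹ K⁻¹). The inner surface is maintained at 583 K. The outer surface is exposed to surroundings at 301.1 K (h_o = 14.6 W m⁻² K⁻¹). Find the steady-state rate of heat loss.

Q = 104 kW

Resistance network (inner→outer):
  R_carbon steel = (1/1.39 − 1/1.43)/(4πk) = 0.02012/(4π·42.4) = 3.777×10^-5 K/W
  R_conv,out = 1/(4πr²h) = 1/(4π·1.43²·14.6) = 0.002665 K/W
ΣR = 3.777×10^-5 + 0.002665 = 0.002703 K/W
Q = ΔT/ΣR = (583 K − 301.1 K)/0.002703 = 1.04×10^5 W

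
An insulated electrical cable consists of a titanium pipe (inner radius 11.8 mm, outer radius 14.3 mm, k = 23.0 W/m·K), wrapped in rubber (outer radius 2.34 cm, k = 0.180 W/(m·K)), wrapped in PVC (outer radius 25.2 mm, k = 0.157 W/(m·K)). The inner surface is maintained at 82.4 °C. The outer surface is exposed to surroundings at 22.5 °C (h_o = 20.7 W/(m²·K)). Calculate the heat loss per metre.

Q' = 73.3 W/m

Treat each layer as a resistance in series:
  R'_titanium = ln(0.0143/0.0118)/(2πk) = 0.1922/(2π·23.0) = 0.001330 m·K/W
  R'_rubber = ln(0.0234/0.0143)/(2πk) = 0.4925/(2π·0.180) = 0.4354 m·K/W
  R'_PVC = ln(0.0252/0.0234)/(2πk) = 0.07411/(2π·0.157) = 0.07513 m·K/W
  R'_conv,out = 1/(2πr h) = 1/(2π·0.0252·20.7) = 0.3051 m·K/W
ΣR = 0.001330 + 0.4354 + 0.07513 + 0.3051 = 0.8170 m·K/W
Q' = ΔT/ΣR = (82.4 °C − 22.5 °C)/0.8170 = 73.3 W/m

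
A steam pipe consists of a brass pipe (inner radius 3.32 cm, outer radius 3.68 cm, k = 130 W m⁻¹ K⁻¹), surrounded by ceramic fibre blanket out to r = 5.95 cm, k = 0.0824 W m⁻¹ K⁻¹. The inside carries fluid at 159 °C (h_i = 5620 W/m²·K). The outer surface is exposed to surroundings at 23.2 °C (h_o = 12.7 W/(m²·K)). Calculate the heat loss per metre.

Treat each layer as a resistance in series:
  R'_conv,in = 1/(2πr h) = 1/(2π·0.0332·5620) = 8.530×10^-4 m·K/W
  R'_brass = ln(0.0368/0.0332)/(2πk) = 0.1029/(2π·130) = 1.260×10^-4 m·K/W
  R'_ceramic fibre blanket = ln(0.0595/0.0368)/(2πk) = 0.4805/(2π·0.0824) = 0.9280 m·K/W
  R'_conv,out = 1/(2πr h) = 1/(2π·0.0595·12.7) = 0.2106 m·K/W
ΣR = 8.530×10^-4 + 1.260×10^-4 + 0.9280 + 0.2106 = 1.140 m·K/W
Q' = ΔT/ΣR = (159 °C − 23.2 °C)/1.140 = 119 W/m

Q' = 119 W/m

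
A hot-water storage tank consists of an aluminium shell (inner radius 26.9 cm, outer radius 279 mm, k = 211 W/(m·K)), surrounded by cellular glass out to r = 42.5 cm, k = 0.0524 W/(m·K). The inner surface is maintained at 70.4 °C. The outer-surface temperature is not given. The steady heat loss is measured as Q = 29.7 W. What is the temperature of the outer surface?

T_out = 14.9 °C

Series resistances:
  R_aluminium = (1/0.269 − 1/0.279)/(4πk) = 0.1332/(4π·211) = 5.025×10^-5 K/W
  R_cellular glass = (1/0.279 − 1/0.425)/(4πk) = 1.231/(4π·0.0524) = 1.870 K/W
ΣR = 1.870 K/W
ΔT = Q·ΣR = 29.7 × 1.870 = 55.54 K
Heat flows outward, so T_out = T_in − ΔT = 70.4 − 55.54 = 14.9 °C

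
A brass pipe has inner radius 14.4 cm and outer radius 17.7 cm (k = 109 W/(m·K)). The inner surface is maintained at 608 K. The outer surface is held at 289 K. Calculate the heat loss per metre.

Q' = 1060 kW/m

Q' = 2πk·ΔT/ln(r₂/r₁) = 2π × 109 × 319 / ln(0.177/0.144) = 1.06×10^6 W/m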